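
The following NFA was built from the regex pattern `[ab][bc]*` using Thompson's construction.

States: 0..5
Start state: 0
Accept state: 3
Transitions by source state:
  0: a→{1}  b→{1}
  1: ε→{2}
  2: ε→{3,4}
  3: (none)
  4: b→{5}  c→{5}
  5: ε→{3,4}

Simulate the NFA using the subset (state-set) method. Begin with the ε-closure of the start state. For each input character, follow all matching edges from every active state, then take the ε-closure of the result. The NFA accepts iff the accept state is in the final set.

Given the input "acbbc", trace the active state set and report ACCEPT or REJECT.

initial (ε-close {0}): {0}
'a' @ 1: {1,2,3,4}  ✓accept
'c' @ 2: {3,4,5}  ✓accept
'b' @ 3: {3,4,5}  ✓accept
'b' @ 4: {3,4,5}  ✓accept
'c' @ 5: {3,4,5}  ✓accept
end set {3,4,5} — state 3 in

Answer: ACCEPT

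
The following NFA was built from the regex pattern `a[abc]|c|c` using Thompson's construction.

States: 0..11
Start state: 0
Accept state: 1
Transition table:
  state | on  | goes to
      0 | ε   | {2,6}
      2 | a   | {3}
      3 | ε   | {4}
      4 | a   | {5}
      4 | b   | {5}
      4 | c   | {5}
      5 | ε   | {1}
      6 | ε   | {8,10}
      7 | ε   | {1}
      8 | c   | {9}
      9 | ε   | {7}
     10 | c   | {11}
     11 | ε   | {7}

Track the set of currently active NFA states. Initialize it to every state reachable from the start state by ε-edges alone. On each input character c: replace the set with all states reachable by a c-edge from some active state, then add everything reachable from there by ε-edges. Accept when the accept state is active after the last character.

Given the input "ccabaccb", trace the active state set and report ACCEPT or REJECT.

Answer: REJECT

Steps:
start: ε-closure({0}) = {0,2,6,8,10}
'c' @ 1: {1,7,9,11}  (accept∈set)
'c' @ 2: {}  — no active states
rest 'abaccb' ignored (set empty)
final: {}; accept 1 not in set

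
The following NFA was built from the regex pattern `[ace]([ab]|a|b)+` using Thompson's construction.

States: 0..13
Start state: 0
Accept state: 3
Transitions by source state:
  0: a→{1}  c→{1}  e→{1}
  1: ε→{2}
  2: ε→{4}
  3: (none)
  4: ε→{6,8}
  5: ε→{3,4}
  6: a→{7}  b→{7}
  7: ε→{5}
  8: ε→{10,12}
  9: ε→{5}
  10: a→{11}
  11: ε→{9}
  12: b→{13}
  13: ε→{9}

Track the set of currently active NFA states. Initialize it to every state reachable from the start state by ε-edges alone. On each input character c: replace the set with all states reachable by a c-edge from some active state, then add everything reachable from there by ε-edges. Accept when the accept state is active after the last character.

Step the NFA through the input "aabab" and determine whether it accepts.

Answer: ACCEPT

Derivation:
initial (ε-close {0}): {0}
'a' @ 1: {1,2,4,6,8,10,12}
'a' @ 2: {3,4,5,6,7,8,9,10,11,12}  ✓accept
'b' @ 3: {3,4,5,6,7,8,9,10,12,13}  ✓accept
'a' @ 4: {3,4,5,6,7,8,9,10,11,12}  ✓accept
'b' @ 5: {3,4,5,6,7,8,9,10,12,13}  ✓accept
final: {3,4,5,6,7,8,9,10,12,13}; accept 3 in set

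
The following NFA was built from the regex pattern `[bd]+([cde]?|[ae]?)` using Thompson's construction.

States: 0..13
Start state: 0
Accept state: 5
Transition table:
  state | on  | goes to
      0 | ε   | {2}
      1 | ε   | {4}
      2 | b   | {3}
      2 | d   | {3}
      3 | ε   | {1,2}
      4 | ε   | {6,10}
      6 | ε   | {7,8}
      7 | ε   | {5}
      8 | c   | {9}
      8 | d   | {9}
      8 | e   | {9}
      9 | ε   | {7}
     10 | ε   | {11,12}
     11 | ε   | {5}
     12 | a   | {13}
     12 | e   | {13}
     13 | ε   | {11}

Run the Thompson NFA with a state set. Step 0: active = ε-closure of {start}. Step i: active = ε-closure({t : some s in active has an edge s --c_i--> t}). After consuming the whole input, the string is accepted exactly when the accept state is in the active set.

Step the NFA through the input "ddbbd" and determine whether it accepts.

Answer: ACCEPT

Derivation:
S₀ = ε-closure({0}) = {0,2}
'd' @ 1: {1,2,3,4,5,6,7,8,10,11,12}  (accept∈set)
'd' @ 2: {1,2,3,4,5,6,7,8,9,10,11,12}  (accept∈set)
'b' @ 3: {1,2,3,4,5,6,7,8,10,11,12}  (accept∈set)
'b' @ 4: {1,2,3,4,5,6,7,8,10,11,12}  (accept∈set)
'd' @ 5: {1,2,3,4,5,6,7,8,9,10,11,12}  (accept∈set)
final: {1,2,3,4,5,6,7,8,9,10,11,12}; accept 5 in set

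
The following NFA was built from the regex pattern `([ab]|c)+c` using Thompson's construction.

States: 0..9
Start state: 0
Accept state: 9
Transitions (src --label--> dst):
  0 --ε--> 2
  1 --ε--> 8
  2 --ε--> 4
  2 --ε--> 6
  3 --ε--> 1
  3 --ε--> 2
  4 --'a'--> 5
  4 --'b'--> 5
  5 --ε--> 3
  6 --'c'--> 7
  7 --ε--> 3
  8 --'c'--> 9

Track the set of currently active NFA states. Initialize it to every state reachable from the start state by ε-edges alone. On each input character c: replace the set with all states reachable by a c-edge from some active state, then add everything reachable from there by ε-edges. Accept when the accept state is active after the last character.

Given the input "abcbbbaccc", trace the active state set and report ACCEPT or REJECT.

initial (ε-close {0}): {0,2,4,6}
'a' @ 1: {1,2,3,4,5,6,8}
'b' @ 2: {1,2,3,4,5,6,8}
'c' @ 3: {1,2,3,4,6,7,8,9}  ✓accept
'b' @ 4: {1,2,3,4,5,6,8}
'b' @ 5: {1,2,3,4,5,6,8}
'b' @ 6: {1,2,3,4,5,6,8}
'a' @ 7: {1,2,3,4,5,6,8}
'c' @ 8: {1,2,3,4,6,7,8,9}  ✓accept
'c' @ 9: {1,2,3,4,6,7,8,9}  ✓accept
'c' @ 10: {1,2,3,4,6,7,8,9}  ✓accept
final: {1,2,3,4,6,7,8,9}; accept 9 in set

Answer: ACCEPT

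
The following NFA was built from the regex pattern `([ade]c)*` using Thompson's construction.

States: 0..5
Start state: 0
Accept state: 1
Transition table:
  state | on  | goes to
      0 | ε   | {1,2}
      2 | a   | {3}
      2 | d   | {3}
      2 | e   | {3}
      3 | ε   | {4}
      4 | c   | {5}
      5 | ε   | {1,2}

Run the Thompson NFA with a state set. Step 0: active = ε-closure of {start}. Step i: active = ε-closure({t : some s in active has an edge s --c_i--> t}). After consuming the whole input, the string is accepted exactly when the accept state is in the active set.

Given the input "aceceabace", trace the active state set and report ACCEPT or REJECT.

S₀ = ε-closure({0}) = {0,1,2}
'a' @ 1: {3,4}
'c' @ 2: {1,2,5}  [accepting]
'e' @ 3: {3,4}
'c' @ 4: {1,2,5}  [accepting]
'e' @ 5: {3,4}
'a' @ 6: {}  — state set empty
rest 'bace' ignored (set empty)
after full input: {}  (accept=1 not in)

Answer: REJECT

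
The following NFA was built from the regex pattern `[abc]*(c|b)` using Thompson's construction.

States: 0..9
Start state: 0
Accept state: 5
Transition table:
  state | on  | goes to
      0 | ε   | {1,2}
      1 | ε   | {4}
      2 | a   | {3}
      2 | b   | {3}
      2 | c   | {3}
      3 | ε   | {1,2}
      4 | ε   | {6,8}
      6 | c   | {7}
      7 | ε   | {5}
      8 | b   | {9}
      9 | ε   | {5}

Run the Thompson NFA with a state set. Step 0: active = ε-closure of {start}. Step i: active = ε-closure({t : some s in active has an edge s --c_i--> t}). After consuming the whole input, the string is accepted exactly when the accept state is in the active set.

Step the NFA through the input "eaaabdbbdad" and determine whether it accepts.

Answer: REJECT

Derivation:
initial (ε-close {0}): {0,1,2,4,6,8}
'e' @ 1: {}  — state set empty
rest 'aaabdbbdad' ignored (set empty)
final: {}; accept 5 not in set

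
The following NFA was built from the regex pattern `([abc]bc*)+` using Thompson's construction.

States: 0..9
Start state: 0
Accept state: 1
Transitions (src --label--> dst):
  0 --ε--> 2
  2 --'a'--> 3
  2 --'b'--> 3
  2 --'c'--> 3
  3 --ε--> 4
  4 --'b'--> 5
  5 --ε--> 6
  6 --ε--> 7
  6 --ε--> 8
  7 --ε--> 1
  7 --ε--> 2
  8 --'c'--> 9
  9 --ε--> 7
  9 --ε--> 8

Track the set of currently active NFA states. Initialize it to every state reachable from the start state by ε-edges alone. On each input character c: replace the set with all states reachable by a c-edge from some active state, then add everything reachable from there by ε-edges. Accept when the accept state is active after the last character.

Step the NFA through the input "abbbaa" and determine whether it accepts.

Answer: REJECT

Trace:
S₀ = ε-closure({0}) = {0,2}
'a' @ 1: {3,4}
'b' @ 2: {1,2,5,6,7,8}  [accepting]
'b' @ 3: {3,4}
'b' @ 4: {1,2,5,6,7,8}  [accepting]
'a' @ 5: {3,4}
'a' @ 6: {}  — dead — no transitions
after full input: {}  (accept=1 not in)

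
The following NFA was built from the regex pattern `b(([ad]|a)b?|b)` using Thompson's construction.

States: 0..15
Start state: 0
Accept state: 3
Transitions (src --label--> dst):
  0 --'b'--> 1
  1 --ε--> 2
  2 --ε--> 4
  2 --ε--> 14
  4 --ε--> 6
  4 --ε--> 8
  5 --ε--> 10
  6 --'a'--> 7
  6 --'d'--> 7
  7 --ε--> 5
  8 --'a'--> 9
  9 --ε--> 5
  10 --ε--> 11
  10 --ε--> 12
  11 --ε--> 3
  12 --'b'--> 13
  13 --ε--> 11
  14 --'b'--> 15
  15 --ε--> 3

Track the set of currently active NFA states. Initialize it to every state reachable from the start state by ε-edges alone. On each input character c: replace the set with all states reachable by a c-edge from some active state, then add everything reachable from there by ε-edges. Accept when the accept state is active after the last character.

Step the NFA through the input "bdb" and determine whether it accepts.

S₀ = ε-closure({0}) = {0}
'b' @ 1: {1,2,4,6,8,14}
'd' @ 2: {3,5,7,10,11,12}  (accept∈set)
'b' @ 3: {3,11,13}  (accept∈set)
end set {3,11,13} — state 3 in

Answer: ACCEPT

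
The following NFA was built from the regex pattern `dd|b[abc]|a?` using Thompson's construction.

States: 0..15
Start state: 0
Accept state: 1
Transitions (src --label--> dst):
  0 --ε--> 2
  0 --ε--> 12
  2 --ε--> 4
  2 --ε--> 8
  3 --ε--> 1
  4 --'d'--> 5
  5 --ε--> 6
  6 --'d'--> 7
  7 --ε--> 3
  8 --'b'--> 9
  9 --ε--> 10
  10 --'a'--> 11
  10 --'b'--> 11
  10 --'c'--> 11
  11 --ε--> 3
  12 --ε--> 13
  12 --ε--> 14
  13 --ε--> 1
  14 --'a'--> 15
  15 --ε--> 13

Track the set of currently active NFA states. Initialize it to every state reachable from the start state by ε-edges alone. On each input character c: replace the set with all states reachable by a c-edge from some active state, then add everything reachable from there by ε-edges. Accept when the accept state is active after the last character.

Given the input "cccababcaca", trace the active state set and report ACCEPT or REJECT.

Answer: REJECT

Derivation:
start: ε-closure({0}) = {0,1,2,4,8,12,13,14}
'c' @ 1: {}  — dead — no transitions
rest 'ccababcaca' ignored (set empty)
after full input: {}  (accept=1 not in)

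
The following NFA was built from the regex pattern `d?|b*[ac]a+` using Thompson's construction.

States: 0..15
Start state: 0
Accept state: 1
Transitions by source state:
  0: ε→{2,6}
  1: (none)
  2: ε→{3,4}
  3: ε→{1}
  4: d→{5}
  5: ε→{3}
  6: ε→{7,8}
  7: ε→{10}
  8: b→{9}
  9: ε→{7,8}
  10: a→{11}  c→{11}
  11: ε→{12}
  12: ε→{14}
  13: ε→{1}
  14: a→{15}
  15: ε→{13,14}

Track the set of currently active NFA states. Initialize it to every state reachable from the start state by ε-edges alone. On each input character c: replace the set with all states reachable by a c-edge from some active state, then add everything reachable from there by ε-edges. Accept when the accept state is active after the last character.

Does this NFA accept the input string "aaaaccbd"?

S₀ = ε-closure({0}) = {0,1,2,3,4,6,7,8,10}
'a' @ 1: {11,12,14}
'a' @ 2: {1,13,14,15}  [accepting]
'a' @ 3: {1,13,14,15}  [accepting]
'a' @ 4: {1,13,14,15}  [accepting]
'c' @ 5: {}  — state set empty
rest 'cbd' ignored (set empty)
after full input: {}  (accept=1 not in)

Answer: REJECT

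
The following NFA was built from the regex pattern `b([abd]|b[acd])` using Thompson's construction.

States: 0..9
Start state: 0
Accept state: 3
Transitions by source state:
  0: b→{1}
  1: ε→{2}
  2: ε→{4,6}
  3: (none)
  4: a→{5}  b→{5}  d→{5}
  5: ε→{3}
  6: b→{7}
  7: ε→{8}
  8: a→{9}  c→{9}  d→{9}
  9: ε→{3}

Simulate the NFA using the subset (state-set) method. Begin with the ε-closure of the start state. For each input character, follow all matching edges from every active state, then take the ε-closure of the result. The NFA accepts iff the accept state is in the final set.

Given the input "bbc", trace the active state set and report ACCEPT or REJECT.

S₀ = ε-closure({0}) = {0}
'b' @ 1: {1,2,4,6}
'b' @ 2: {3,5,7,8}  [accepting]
'c' @ 3: {3,9}  [accepting]
final: {3,9}; accept 3 in set

Answer: ACCEPT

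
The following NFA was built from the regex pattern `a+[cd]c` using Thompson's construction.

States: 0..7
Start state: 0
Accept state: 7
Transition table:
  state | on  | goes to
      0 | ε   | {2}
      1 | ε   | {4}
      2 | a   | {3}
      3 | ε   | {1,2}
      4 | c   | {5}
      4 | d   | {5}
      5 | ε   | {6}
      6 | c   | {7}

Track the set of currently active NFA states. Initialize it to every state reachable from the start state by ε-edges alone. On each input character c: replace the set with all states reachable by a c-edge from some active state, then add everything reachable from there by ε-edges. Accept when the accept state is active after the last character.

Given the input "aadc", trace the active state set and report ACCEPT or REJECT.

start: ε-closure({0}) = {0,2}
'a' @ 1: {1,2,3,4}
'a' @ 2: {1,2,3,4}
'd' @ 3: {5,6}
'c' @ 4: {7}  ✓accept
after full input: {7}  (accept=7 in)

Answer: ACCEPT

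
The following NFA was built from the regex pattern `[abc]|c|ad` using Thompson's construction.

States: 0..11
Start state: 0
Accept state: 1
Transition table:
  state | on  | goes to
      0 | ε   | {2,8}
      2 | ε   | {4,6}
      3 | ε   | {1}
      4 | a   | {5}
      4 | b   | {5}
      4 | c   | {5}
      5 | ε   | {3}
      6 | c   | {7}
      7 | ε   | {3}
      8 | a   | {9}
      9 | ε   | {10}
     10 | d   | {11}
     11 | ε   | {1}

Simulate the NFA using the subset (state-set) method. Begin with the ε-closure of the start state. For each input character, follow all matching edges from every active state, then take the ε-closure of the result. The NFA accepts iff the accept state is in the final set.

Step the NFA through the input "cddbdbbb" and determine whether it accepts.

Answer: REJECT

Trace:
S₀ = ε-closure({0}) = {0,2,4,6,8}
'c' @ 1: {1,3,5,7}  (accept∈set)
'd' @ 2: {}  — state set empty
rest 'dbdbbb' ignored (set empty)
after full input: {}  (accept=1 not in)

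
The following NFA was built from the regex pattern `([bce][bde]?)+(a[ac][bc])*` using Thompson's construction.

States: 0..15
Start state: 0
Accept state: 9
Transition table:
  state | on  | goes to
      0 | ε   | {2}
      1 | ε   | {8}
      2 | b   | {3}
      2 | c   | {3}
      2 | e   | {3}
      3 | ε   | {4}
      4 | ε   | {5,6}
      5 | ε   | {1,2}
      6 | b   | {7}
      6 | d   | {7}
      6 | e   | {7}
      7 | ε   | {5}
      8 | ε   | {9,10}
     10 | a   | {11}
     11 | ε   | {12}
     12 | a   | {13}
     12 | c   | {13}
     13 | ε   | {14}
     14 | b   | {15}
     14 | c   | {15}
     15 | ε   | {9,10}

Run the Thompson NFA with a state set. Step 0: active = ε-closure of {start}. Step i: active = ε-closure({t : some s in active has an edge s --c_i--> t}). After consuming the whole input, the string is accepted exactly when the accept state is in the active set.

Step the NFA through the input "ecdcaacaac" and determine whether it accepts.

Answer: ACCEPT

Trace:
initial (ε-close {0}): {0,2}
'e' @ 1: {1,2,3,4,5,6,8,9,10}  [accepting]
'c' @ 2: {1,2,3,4,5,6,8,9,10}  [accepting]
'd' @ 3: {1,2,5,7,8,9,10}  [accepting]
'c' @ 4: {1,2,3,4,5,6,8,9,10}  [accepting]
'a' @ 5: {11,12}
'a' @ 6: {13,14}
'c' @ 7: {9,10,15}  [accepting]
'a' @ 8: {11,12}
'a' @ 9: {13,14}
'c' @ 10: {9,10,15}  [accepting]
final: {9,10,15}; accept 9 in set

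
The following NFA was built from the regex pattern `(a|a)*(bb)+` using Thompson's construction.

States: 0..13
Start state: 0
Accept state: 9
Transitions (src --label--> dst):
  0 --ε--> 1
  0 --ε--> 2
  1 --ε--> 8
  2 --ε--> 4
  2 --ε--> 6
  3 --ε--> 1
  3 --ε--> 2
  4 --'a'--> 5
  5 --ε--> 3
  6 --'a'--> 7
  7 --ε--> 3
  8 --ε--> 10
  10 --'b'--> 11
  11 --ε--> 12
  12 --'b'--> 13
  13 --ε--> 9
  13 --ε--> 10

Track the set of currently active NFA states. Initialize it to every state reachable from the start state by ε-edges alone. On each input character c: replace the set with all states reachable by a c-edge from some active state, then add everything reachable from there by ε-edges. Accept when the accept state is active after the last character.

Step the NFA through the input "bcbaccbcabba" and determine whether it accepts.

S₀ = ε-closure({0}) = {0,1,2,4,6,8,10}
'b' @ 1: {11,12}
'c' @ 2: {}  — dead — no transitions
rest 'baccbcabba' ignored (set empty)
after full input: {}  (accept=9 not in)

Answer: REJECT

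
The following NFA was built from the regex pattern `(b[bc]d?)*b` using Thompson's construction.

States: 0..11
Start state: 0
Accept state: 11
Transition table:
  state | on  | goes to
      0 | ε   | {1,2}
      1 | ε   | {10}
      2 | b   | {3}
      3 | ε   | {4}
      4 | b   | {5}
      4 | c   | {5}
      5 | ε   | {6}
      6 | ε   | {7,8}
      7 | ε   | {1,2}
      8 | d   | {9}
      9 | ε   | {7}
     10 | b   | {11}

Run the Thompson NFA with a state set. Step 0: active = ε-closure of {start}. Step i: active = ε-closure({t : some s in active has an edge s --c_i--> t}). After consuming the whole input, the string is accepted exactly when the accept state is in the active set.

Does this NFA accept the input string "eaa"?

Answer: REJECT

Trace:
start: ε-closure({0}) = {0,1,2,10}
'e' @ 1: {}  — dead — no transitions
rest 'aa' ignored (set empty)
after full input: {}  (accept=11 not in)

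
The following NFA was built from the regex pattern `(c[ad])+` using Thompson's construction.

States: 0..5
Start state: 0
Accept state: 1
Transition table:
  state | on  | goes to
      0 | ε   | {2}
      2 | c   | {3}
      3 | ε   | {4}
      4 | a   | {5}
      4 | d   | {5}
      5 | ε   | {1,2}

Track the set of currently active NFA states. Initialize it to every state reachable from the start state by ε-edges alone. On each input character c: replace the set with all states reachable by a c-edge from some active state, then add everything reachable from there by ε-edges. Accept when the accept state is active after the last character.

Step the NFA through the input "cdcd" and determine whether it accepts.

start: ε-closure({0}) = {0,2}
'c' @ 1: {3,4}
'd' @ 2: {1,2,5}  ✓accept
'c' @ 3: {3,4}
'd' @ 4: {1,2,5}  ✓accept
final: {1,2,5}; accept 1 in set

Answer: ACCEPT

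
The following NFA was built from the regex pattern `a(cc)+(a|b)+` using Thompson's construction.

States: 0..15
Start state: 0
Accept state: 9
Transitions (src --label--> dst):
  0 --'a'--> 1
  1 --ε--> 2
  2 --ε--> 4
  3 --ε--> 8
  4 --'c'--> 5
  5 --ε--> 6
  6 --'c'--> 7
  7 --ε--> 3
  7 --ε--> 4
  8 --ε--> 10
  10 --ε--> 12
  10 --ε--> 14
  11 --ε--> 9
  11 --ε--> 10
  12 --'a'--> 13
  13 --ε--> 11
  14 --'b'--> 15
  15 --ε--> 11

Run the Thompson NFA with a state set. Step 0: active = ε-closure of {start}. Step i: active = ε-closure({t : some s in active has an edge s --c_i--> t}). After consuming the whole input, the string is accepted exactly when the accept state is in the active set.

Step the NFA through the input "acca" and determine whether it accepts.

Answer: ACCEPT

Trace:
S₀ = ε-closure({0}) = {0}
'a' @ 1: {1,2,4}
'c' @ 2: {5,6}
'c' @ 3: {3,4,7,8,10,12,14}
'a' @ 4: {9,10,11,12,13,14}  (accept∈set)
after full input: {9,10,11,12,13,14}  (accept=9 in)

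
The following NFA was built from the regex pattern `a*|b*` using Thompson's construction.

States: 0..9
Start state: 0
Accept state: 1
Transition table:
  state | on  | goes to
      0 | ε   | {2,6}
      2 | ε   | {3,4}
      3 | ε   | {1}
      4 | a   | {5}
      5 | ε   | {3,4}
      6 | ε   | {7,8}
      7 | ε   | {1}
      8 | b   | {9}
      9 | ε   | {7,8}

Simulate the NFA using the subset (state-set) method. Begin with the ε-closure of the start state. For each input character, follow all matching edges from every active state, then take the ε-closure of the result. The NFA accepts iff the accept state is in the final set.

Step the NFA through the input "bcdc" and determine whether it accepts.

S₀ = ε-closure({0}) = {0,1,2,3,4,6,7,8}
'b' @ 1: {1,7,8,9}  (accept∈set)
'c' @ 2: {}  — no active states
rest 'dc' ignored (set empty)
end set {} — state 1 not in

Answer: REJECT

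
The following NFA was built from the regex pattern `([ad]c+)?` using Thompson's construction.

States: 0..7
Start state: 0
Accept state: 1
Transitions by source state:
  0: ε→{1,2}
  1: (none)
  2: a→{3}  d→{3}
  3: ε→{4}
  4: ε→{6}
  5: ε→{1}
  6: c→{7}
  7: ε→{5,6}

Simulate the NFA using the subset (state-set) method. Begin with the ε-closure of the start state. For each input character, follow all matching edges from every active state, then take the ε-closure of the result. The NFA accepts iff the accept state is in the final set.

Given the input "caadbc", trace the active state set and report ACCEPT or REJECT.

Answer: REJECT

Steps:
S₀ = ε-closure({0}) = {0,1,2}
'c' @ 1: {}  — no active states
rest 'aadbc' ignored (set empty)
after full input: {}  (accept=1 not in)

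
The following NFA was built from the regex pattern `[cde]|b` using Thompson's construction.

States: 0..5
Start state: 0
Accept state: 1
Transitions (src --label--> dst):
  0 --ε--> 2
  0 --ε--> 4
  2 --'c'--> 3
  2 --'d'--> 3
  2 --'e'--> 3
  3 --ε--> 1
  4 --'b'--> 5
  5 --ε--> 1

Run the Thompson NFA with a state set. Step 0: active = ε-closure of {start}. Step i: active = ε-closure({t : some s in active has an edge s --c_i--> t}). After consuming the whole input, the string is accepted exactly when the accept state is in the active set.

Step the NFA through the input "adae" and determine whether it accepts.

start: ε-closure({0}) = {0,2,4}
'a' @ 1: {}  — no active states
rest 'dae' ignored (set empty)
end set {} — state 1 not in

Answer: REJECT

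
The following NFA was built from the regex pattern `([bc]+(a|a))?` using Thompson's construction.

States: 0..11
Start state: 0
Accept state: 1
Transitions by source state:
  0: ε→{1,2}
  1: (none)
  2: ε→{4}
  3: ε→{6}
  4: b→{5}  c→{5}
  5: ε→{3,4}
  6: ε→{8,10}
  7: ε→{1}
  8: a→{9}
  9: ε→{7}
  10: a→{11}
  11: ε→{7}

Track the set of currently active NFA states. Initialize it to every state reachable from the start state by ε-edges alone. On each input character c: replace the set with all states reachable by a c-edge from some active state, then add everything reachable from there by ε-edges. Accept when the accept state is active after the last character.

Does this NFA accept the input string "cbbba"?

S₀ = ε-closure({0}) = {0,1,2,4}
'c' @ 1: {3,4,5,6,8,10}
'b' @ 2: {3,4,5,6,8,10}
'b' @ 3: {3,4,5,6,8,10}
'b' @ 4: {3,4,5,6,8,10}
'a' @ 5: {1,7,9,11}  [accepting]
after full input: {1,7,9,11}  (accept=1 in)

Answer: ACCEPT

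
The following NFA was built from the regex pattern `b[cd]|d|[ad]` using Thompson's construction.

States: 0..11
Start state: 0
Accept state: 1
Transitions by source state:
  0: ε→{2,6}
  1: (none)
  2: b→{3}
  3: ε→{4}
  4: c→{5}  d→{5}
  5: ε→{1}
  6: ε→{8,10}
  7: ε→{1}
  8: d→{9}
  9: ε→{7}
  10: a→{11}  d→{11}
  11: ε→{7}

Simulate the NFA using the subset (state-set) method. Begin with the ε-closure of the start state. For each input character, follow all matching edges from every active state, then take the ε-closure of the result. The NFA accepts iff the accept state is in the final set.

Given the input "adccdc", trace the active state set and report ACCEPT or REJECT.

Answer: REJECT

Derivation:
S₀ = ε-closure({0}) = {0,2,6,8,10}
'a' @ 1: {1,7,11}  (accept∈set)
'd' @ 2: {}  — state set empty
rest 'ccdc' ignored (set empty)
after full input: {}  (accept=1 not in)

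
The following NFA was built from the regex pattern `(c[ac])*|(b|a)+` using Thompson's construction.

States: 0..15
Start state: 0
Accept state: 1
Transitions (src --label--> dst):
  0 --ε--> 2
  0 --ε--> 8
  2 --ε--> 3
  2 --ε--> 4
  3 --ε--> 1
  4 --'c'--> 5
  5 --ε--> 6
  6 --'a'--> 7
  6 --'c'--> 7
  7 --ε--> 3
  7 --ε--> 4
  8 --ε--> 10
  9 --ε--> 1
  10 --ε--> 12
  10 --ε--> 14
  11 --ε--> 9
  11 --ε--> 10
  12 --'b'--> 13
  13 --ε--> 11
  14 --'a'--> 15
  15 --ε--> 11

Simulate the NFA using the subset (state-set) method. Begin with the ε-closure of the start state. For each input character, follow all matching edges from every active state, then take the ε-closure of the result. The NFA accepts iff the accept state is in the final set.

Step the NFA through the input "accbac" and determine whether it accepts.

start: ε-closure({0}) = {0,1,2,3,4,8,10,12,14}
'a' @ 1: {1,9,10,11,12,14,15}  (accept∈set)
'c' @ 2: {}  — state set empty
rest 'cbac' ignored (set empty)
final: {}; accept 1 not in set

Answer: REJECT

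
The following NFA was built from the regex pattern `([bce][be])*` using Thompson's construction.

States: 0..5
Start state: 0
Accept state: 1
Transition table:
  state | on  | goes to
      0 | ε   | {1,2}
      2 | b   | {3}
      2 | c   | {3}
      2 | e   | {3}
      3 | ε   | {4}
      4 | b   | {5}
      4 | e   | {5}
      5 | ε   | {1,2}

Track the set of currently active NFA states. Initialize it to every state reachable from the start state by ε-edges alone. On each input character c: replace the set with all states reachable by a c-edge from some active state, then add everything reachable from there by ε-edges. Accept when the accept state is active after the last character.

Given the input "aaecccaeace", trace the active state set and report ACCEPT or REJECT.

Answer: REJECT

Trace:
S₀ = ε-closure({0}) = {0,1,2}
'a' @ 1: {}  — no active states
rest 'aecccaeace' ignored (set empty)
final: {}; accept 1 not in set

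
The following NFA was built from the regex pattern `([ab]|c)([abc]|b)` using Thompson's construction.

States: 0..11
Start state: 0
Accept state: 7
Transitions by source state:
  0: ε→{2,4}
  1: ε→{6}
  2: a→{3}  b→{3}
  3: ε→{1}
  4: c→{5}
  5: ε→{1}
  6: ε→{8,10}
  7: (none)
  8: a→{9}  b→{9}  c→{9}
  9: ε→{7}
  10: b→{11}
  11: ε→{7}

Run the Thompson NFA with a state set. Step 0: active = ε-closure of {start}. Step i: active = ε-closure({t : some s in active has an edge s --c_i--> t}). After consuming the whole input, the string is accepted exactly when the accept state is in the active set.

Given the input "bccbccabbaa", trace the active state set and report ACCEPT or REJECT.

initial (ε-close {0}): {0,2,4}
'b' @ 1: {1,3,6,8,10}
'c' @ 2: {7,9}  ✓accept
'c' @ 3: {}  — state set empty
rest 'bccabbaa' ignored (set empty)
after full input: {}  (accept=7 not in)

Answer: REJECT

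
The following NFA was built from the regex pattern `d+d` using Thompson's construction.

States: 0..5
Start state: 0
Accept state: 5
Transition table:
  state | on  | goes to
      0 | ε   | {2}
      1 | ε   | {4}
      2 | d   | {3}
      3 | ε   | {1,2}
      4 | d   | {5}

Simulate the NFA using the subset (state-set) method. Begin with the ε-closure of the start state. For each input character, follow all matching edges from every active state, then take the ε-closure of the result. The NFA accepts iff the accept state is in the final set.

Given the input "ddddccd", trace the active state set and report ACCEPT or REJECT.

Answer: REJECT

Derivation:
S₀ = ε-closure({0}) = {0,2}
'd' @ 1: {1,2,3,4}
'd' @ 2: {1,2,3,4,5}  (accept∈set)
'd' @ 3: {1,2,3,4,5}  (accept∈set)
'd' @ 4: {1,2,3,4,5}  (accept∈set)
'c' @ 5: {}  — no active states
rest 'cd' ignored (set empty)
final: {}; accept 5 not in set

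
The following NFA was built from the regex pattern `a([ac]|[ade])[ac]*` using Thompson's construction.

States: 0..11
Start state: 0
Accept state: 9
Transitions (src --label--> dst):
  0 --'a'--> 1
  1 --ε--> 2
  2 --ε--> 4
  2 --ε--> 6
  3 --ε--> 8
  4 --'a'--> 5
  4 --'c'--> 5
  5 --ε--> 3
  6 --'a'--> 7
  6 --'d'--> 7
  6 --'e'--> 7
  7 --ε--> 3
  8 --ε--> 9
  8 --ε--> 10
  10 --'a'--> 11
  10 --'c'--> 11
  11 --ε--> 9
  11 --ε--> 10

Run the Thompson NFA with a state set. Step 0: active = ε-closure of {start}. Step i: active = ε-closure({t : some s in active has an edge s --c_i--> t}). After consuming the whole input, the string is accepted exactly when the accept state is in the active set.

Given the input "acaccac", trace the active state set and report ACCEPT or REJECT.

S₀ = ε-closure({0}) = {0}
'a' @ 1: {1,2,4,6}
'c' @ 2: {3,5,8,9,10}  [accepting]
'a' @ 3: {9,10,11}  [accepting]
'c' @ 4: {9,10,11}  [accepting]
'c' @ 5: {9,10,11}  [accepting]
'a' @ 6: {9,10,11}  [accepting]
'c' @ 7: {9,10,11}  [accepting]
after full input: {9,10,11}  (accept=9 in)

Answer: ACCEPT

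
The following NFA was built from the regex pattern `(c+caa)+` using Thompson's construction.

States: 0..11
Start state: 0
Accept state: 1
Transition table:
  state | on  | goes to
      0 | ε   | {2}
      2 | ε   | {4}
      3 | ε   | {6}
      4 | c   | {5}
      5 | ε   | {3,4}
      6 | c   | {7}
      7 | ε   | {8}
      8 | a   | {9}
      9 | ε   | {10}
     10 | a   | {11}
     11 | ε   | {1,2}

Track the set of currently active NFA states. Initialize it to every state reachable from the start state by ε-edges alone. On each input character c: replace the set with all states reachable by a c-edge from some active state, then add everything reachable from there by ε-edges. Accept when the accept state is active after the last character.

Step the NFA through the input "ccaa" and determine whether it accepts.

Answer: ACCEPT

Steps:
initial (ε-close {0}): {0,2,4}
'c' @ 1: {3,4,5,6}
'c' @ 2: {3,4,5,6,7,8}
'a' @ 3: {9,10}
'a' @ 4: {1,2,4,11}  ✓accept
after full input: {1,2,4,11}  (accept=1 in)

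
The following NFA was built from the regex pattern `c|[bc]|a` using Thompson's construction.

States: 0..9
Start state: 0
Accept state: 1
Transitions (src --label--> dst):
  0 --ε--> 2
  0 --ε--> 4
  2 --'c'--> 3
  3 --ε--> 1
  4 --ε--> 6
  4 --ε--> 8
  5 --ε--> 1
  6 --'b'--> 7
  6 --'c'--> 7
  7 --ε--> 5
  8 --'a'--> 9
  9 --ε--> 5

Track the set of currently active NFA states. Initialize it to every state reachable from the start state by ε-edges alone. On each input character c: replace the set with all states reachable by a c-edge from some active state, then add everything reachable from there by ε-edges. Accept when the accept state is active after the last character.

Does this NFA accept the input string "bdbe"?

Answer: REJECT

Trace:
initial (ε-close {0}): {0,2,4,6,8}
'b' @ 1: {1,5,7}  [accepting]
'd' @ 2: {}  — dead — no transitions
rest 'be' ignored (set empty)
end set {} — state 1 not in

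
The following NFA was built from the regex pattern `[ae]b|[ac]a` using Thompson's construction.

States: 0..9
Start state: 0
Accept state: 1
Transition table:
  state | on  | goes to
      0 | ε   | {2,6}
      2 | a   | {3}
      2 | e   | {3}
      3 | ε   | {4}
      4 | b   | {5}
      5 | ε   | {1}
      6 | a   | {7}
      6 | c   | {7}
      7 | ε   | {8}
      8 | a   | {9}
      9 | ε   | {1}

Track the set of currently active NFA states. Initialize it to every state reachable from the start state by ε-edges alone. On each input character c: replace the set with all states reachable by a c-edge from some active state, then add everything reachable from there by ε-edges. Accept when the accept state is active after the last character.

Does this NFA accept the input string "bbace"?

S₀ = ε-closure({0}) = {0,2,6}
'b' @ 1: {}  — no active states
rest 'bace' ignored (set empty)
end set {} — state 1 not in

Answer: REJECT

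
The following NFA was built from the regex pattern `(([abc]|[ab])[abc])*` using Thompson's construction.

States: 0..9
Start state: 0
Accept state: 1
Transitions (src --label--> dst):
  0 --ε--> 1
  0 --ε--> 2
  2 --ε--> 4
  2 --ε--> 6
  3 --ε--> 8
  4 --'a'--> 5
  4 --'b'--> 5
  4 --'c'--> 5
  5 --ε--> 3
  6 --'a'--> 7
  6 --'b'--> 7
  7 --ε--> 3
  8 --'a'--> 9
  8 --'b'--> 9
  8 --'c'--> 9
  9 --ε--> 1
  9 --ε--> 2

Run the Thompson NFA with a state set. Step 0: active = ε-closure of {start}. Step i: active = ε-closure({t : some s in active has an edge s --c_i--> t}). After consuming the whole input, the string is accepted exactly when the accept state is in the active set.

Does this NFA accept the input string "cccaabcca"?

S₀ = ε-closure({0}) = {0,1,2,4,6}
'c' @ 1: {3,5,8}
'c' @ 2: {1,2,4,6,9}  ✓accept
'c' @ 3: {3,5,8}
'a' @ 4: {1,2,4,6,9}  ✓accept
'a' @ 5: {3,5,7,8}
'b' @ 6: {1,2,4,6,9}  ✓accept
'c' @ 7: {3,5,8}
'c' @ 8: {1,2,4,6,9}  ✓accept
'a' @ 9: {3,5,7,8}
final: {3,5,7,8}; accept 1 not in set

Answer: REJECT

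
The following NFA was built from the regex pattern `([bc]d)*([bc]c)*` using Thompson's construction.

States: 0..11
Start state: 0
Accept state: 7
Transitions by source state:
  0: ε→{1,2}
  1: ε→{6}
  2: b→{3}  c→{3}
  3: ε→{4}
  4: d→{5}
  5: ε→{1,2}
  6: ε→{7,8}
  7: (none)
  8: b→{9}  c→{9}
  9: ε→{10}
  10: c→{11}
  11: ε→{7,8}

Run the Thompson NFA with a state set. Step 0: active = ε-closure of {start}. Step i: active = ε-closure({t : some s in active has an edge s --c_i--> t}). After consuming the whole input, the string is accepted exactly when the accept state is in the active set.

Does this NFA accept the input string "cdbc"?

Answer: ACCEPT

Trace:
start: ε-closure({0}) = {0,1,2,6,7,8}
'c' @ 1: {3,4,9,10}
'd' @ 2: {1,2,5,6,7,8}  ✓accept
'b' @ 3: {3,4,9,10}
'c' @ 4: {7,8,11}  ✓accept
after full input: {7,8,11}  (accept=7 in)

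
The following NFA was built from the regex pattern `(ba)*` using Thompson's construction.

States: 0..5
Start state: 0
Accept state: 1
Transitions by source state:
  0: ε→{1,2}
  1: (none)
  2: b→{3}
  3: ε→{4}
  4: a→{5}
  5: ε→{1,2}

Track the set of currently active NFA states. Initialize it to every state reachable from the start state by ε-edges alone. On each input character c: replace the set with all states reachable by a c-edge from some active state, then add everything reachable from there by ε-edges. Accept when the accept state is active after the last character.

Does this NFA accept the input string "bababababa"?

Answer: ACCEPT

Trace:
start: ε-closure({0}) = {0,1,2}
'b' @ 1: {3,4}
'a' @ 2: {1,2,5}  (accept∈set)
'b' @ 3: {3,4}
'a' @ 4: {1,2,5}  (accept∈set)
'b' @ 5: {3,4}
'a' @ 6: {1,2,5}  (accept∈set)
'b' @ 7: {3,4}
'a' @ 8: {1,2,5}  (accept∈set)
'b' @ 9: {3,4}
'a' @ 10: {1,2,5}  (accept∈set)
end set {1,2,5} — state 1 in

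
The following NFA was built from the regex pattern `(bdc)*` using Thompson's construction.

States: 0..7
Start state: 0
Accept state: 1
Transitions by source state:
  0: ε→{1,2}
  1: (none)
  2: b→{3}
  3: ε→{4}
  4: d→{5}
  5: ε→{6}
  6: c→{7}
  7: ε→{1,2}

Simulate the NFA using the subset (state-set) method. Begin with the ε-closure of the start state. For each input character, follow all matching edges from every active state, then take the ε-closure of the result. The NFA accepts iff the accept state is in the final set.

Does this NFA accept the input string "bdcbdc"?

Answer: ACCEPT

Derivation:
initial (ε-close {0}): {0,1,2}
'b' @ 1: {3,4}
'd' @ 2: {5,6}
'c' @ 3: {1,2,7}  ✓accept
'b' @ 4: {3,4}
'd' @ 5: {5,6}
'c' @ 6: {1,2,7}  ✓accept
after full input: {1,2,7}  (accept=1 in)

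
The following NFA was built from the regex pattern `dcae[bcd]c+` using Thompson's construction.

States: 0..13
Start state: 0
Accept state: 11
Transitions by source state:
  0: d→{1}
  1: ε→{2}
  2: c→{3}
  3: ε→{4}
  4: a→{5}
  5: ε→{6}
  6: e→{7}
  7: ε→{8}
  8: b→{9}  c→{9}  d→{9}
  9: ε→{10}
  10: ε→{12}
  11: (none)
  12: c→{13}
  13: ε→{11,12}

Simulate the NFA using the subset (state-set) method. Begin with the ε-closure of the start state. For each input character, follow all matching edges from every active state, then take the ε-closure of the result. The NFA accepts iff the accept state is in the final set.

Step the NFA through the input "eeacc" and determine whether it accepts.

Answer: REJECT

Derivation:
S₀ = ε-closure({0}) = {0}
'e' @ 1: {}  — dead — no transitions
rest 'eacc' ignored (set empty)
final: {}; accept 11 not in set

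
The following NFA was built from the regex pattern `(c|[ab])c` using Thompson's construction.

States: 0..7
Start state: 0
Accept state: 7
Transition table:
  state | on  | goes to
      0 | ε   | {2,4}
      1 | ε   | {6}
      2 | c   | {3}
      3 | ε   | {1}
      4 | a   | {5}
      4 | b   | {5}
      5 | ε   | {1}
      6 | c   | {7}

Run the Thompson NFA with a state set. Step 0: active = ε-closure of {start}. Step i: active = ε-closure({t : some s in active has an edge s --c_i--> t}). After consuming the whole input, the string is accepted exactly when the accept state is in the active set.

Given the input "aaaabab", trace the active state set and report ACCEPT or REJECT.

Answer: REJECT

Trace:
S₀ = ε-closure({0}) = {0,2,4}
'a' @ 1: {1,5,6}
'a' @ 2: {}  — state set empty
rest 'aabab' ignored (set empty)
end set {} — state 7 not in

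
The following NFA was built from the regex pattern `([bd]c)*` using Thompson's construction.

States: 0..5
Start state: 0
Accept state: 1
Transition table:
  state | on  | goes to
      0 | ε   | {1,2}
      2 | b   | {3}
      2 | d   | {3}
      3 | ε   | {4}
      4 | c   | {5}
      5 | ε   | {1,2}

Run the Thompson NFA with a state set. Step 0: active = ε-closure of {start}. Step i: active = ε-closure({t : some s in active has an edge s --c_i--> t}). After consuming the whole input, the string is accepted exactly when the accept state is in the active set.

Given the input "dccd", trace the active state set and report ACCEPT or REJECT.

Answer: REJECT

Steps:
start: ε-closure({0}) = {0,1,2}
'd' @ 1: {3,4}
'c' @ 2: {1,2,5}  [accepting]
'c' @ 3: {}  — dead — no transitions
rest 'd' ignored (set empty)
final: {}; accept 1 not in set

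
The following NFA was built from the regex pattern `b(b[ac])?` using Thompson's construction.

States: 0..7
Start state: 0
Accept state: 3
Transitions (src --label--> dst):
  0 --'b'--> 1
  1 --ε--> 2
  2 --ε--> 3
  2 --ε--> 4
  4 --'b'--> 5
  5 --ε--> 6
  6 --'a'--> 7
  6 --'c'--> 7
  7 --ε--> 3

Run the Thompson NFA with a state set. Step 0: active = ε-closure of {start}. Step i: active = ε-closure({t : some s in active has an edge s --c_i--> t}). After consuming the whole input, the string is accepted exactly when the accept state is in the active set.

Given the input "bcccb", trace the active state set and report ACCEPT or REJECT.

S₀ = ε-closure({0}) = {0}
'b' @ 1: {1,2,3,4}  ✓accept
'c' @ 2: {}  — no active states
rest 'ccb' ignored (set empty)
end set {} — state 3 not in

Answer: REJECT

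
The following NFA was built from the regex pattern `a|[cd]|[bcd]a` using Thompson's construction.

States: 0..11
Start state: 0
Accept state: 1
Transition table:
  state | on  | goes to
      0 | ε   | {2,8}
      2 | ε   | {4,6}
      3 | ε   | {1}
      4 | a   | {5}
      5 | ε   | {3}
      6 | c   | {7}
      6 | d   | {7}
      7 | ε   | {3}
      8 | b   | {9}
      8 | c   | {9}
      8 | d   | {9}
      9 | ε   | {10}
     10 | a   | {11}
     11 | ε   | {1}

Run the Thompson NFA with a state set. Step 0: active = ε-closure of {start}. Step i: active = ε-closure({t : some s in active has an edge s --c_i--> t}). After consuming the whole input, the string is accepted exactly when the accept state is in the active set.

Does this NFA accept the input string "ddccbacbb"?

start: ε-closure({0}) = {0,2,4,6,8}
'd' @ 1: {1,3,7,9,10}  ✓accept
'd' @ 2: {}  — state set empty
rest 'ccbacbb' ignored (set empty)
end set {} — state 1 not in

Answer: REJECT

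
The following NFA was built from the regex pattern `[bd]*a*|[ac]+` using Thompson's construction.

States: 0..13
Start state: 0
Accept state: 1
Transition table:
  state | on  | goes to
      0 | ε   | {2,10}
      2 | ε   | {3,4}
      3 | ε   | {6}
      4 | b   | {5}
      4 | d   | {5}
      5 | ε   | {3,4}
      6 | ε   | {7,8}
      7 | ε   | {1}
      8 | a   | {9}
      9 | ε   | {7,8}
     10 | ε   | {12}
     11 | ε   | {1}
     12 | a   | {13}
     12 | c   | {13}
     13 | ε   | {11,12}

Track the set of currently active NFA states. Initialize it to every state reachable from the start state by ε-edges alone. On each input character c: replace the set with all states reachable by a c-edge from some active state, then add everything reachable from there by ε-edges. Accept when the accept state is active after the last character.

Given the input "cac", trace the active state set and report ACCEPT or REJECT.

start: ε-closure({0}) = {0,1,2,3,4,6,7,8,10,12}
'c' @ 1: {1,11,12,13}  (accept∈set)
'a' @ 2: {1,11,12,13}  (accept∈set)
'c' @ 3: {1,11,12,13}  (accept∈set)
end set {1,11,12,13} — state 1 in

Answer: ACCEPT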